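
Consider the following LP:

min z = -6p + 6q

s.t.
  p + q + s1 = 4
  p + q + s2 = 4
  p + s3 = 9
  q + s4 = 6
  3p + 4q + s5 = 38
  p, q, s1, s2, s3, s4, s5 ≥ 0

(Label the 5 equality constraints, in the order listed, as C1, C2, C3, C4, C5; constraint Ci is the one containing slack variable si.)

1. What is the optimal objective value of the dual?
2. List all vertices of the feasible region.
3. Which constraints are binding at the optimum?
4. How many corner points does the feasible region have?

1. -24 (by strong duality, equal to the primal optimum)
2. (0, 0), (4, 0), (0, 4)
3. C1, C2, q ≥ 0
4. 3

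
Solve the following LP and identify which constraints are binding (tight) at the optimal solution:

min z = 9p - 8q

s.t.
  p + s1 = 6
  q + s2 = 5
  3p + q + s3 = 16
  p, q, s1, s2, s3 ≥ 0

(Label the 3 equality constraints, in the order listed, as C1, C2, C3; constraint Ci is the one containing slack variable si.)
Optimal: p = 0, q = 5
Slack at optimum:
  C1: slack = 6
  C2: slack = 0 (binding)
  C3: slack = 11
  p ≥ 0: p = 0 (binding)
  q ≥ 0: q = 5
Binding constraints: C2, p ≥ 0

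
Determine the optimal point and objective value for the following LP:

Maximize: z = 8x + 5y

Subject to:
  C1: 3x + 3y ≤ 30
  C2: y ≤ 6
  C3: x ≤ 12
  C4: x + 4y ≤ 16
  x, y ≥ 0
Each vertex is the intersection of two constraint boundaries that also satisfies all remaining constraints:
  x = 0 and y = 0 → (0, 0)
  3x + 3y = 30 and y = 0 → (10, 0)
  3x + 3y = 30 and x + 4y = 16 → (8, 2)
  x + 4y = 16 and x = 0 → (0, 4)

Evaluating z = 8x + 5y at each vertex:
  (0, 0): z = 0
  (10, 0): z = 80
  (8, 2): z = 74
  (0, 4): z = 20

The maximum is at (10, 0) with z = 80.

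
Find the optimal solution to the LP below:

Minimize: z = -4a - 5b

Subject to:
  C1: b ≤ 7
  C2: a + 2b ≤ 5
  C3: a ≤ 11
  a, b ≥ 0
a = 5, b = 0, z = -20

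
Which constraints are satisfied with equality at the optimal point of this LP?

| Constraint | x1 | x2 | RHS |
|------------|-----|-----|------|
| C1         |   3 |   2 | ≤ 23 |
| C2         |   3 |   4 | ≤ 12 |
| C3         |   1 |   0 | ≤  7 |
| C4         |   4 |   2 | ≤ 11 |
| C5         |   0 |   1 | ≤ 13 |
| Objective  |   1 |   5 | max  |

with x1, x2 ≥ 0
Optimal: x1 = 0, x2 = 3
Binding: C2, x1 ≥ 0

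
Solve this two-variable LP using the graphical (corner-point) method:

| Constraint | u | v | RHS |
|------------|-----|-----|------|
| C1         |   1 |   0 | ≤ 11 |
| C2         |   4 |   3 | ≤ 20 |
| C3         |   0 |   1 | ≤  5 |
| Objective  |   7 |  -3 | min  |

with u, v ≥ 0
Each vertex is the intersection of two constraint boundaries that also satisfies all remaining constraints:
  u = 0 and v = 0 → (0, 0)
  4u + 3v = 20 and v = 0 → (5, 0)
  4u + 3v = 20 and v = 5 → (1.25, 5)
  v = 5 and u = 0 → (0, 5)

Evaluating z = 7u - 3v at each vertex:
  (0, 0): z = 0
  (5, 0): z = 35
  (1.25, 5): z = -6.25
  (0, 5): z = -15

The minimum is at (0, 5) with z = -15.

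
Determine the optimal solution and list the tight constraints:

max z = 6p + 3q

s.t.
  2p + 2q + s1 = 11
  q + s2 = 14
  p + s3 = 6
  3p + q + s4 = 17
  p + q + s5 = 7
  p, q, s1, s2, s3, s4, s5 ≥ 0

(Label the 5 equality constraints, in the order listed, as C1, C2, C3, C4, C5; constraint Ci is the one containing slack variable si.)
Optimal: p = 5.5, q = 0
Slack at optimum:
  C1: slack = 0 (binding)
  C2: slack = 14
  C3: slack = 0.5
  C4: slack = 0.5
  C5: slack = 1.5
  p ≥ 0: p = 5.5
  q ≥ 0: q = 0 (binding)
Binding constraints: C1, q ≥ 0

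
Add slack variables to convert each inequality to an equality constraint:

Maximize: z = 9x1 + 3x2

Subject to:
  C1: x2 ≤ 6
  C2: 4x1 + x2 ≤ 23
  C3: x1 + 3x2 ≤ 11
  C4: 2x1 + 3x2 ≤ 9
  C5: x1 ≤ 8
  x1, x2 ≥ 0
max z = 9x1 + 3x2

s.t.
  x2 + s1 = 6
  4x1 + x2 + s2 = 23
  x1 + 3x2 + s3 = 11
  2x1 + 3x2 + s4 = 9
  x1 + s5 = 8
  x1, x2, s1, s2, s3, s4, s5 ≥ 0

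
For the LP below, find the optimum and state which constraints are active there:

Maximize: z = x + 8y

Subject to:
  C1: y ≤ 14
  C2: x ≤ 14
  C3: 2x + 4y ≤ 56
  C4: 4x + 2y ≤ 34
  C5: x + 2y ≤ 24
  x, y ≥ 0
Optimal: x = 0, y = 12
Slack at optimum:
  C1: slack = 2
  C2: slack = 14
  C3: slack = 8
  C4: slack = 10
  C5: slack = 0 (binding)
  x ≥ 0: x = 0 (binding)
  y ≥ 0: y = 12
Binding constraints: C5, x ≥ 0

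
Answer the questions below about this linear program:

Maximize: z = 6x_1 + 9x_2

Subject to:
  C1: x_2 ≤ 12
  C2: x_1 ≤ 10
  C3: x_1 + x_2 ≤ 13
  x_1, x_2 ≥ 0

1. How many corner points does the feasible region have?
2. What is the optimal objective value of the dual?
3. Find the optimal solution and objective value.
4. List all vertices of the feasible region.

1. 5
2. 114 (by strong duality, equal to the primal optimum)
3. x_1 = 1, x_2 = 12, z = 114
4. (0, 0), (10, 0), (10, 3), (1, 12), (0, 12)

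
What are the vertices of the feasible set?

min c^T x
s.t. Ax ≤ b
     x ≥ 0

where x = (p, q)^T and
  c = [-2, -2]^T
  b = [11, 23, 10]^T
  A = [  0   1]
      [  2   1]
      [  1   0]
Each vertex is the intersection of two constraint boundaries that also satisfies all remaining constraints:
  p = 0 and q = 0 → (0, 0)
  p = 10 and q = 0 → (10, 0)
  2p + q = 23 and p = 10 → (10, 3)
  q = 11 and 2p + q = 23 → (6, 11)
  q = 11 and p = 0 → (0, 11)

Vertices: (0, 0), (10, 0), (10, 3), (6, 11), (0, 11)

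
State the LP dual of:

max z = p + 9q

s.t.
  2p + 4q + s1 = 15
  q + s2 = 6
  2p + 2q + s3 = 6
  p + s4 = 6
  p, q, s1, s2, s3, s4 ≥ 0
Minimize: z = 15y1 + 6y2 + 6y3 + 6y4

Subject to:
  C1: -2y1 - 2y3 - y4 ≤ -1
  C2: -4y1 - y2 - 2y3 ≤ -9
  y1, y2, y3, y4 ≥ 0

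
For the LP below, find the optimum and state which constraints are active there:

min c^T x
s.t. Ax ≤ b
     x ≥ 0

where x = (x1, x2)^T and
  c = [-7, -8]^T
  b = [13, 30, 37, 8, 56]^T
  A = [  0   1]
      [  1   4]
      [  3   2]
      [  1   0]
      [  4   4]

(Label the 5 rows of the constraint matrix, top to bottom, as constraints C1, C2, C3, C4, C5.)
Optimal: x1 = 8, x2 = 5.5
Slack at optimum:
  C1: slack = 7.5
  C2: slack = 0 (binding)
  C3: slack = 2
  C4: slack = 0 (binding)
  C5: slack = 2
  x1 ≥ 0: x1 = 8
  x2 ≥ 0: x2 = 5.5
Binding constraints: C2, C4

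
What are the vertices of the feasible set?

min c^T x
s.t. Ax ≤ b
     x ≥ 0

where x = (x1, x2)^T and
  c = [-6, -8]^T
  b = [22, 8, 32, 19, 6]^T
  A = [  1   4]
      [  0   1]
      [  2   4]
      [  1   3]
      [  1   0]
Each vertex is the intersection of two constraint boundaries that also satisfies all remaining constraints:
  x1 = 0 and x2 = 0 → (0, 0)
  x1 = 6 and x2 = 0 → (6, 0)
  x1 + 4x2 = 22 and x1 = 6 → (6, 4)
  x1 + 4x2 = 22 and x1 = 0 → (0, 5.5)

Vertices: (0, 0), (6, 0), (6, 4), (0, 5.5)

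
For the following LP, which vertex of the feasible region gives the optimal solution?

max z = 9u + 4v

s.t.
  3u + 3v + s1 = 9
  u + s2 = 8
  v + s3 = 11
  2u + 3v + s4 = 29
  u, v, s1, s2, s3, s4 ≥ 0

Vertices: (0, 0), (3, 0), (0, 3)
(3, 0) with z = 27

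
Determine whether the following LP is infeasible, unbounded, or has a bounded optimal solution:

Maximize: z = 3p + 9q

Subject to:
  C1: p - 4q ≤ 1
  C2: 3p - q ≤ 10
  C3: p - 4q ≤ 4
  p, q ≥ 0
Feasible point: (0, 0) satisfies every constraint, so the LP is feasible.
Direction d = (0, 1): for each constraint row a, a·d ≤ 0 —
  (1)(0) + (-4)(1) = -4 ≤ 0
  (3)(0) + (-1)(1) = -1 ≤ 0
  (1)(0) + (-4)(1) = -4 ≤ 0
and d ≥ 0, so (0, 0) + t·d stays feasible for every t ≥ 0. Along this ray z = 3p + 9q changes by 9 per unit t, so z → +∞.

Unbounded — the objective can increase without bound over the feasible region.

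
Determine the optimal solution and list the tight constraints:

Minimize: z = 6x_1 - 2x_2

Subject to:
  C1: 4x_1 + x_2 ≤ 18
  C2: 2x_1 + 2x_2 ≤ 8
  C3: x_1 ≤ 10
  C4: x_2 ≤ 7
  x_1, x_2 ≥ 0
Optimal: x_1 = 0, x_2 = 4
Slack at optimum:
  C1: slack = 14
  C2: slack = 0 (binding)
  C3: slack = 10
  C4: slack = 3
  x_1 ≥ 0: x_1 = 0 (binding)
  x_2 ≥ 0: x_2 = 4
Binding constraints: C2, x_1 ≥ 0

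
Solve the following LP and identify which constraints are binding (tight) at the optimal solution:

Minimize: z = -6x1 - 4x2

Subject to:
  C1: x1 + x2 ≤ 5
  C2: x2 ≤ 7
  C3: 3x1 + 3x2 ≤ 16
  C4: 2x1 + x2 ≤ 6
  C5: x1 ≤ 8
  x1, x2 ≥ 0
Optimal: x1 = 1, x2 = 4
Binding: C1, C4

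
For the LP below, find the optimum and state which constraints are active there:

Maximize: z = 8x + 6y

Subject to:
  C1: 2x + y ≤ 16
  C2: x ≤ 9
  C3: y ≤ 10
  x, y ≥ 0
Optimal: x = 3, y = 10
Slack at optimum:
  C1: slack = 0 (binding)
  C2: slack = 6
  C3: slack = 0 (binding)
  x ≥ 0: x = 3
  y ≥ 0: y = 10
Binding constraints: C1, C3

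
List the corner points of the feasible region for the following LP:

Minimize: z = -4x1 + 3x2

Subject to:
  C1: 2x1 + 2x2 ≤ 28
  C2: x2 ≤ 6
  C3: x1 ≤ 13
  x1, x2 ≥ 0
Each vertex is the intersection of two constraint boundaries that also satisfies all remaining constraints:
  x1 = 0 and x2 = 0 → (0, 0)
  x1 = 13 and x2 = 0 → (13, 0)
  2x1 + 2x2 = 28 and x1 = 13 → (13, 1)
  2x1 + 2x2 = 28 and x2 = 6 → (8, 6)
  x2 = 6 and x1 = 0 → (0, 6)

Vertices: (0, 0), (13, 0), (13, 1), (8, 6), (0, 6)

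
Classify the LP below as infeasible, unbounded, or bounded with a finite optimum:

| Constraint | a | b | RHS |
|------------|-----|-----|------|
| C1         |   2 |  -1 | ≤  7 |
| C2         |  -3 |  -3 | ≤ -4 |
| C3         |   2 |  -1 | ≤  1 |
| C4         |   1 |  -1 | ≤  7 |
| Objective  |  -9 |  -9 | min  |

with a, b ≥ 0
Feasible point: (0, 2) satisfies every constraint, so the LP is feasible.
Direction d = (0, 1): for each constraint row a, a·d ≤ 0 —
  (2)(0) + (-1)(1) = -1 ≤ 0
  (-3)(0) + (-3)(1) = -3 ≤ 0
  (2)(0) + (-1)(1) = -1 ≤ 0
  (1)(0) + (-1)(1) = -1 ≤ 0
and d ≥ 0, so (0, 2) + t·d stays feasible for every t ≥ 0. Along this ray z = -9a - 9b changes by -9 per unit t, so z → −∞.

Unbounded: there is a feasible ray along which z → −∞.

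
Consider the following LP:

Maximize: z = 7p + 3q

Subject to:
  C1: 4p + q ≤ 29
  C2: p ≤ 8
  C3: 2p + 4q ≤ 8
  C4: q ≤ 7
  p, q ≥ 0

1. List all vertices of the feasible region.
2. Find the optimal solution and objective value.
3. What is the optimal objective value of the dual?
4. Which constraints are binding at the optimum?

1. (0, 0), (4, 0), (0, 2)
2. p = 4, q = 0, z = 28
3. 28 (by strong duality, equal to the primal optimum)
4. C3, q ≥ 0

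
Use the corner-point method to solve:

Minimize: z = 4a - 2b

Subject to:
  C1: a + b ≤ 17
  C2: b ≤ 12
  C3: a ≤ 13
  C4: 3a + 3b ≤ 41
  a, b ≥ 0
Each vertex is the intersection of two constraint boundaries that also satisfies all remaining constraints:
  a = 0 and b = 0 → (0, 0)
  a = 13 and b = 0 → (13, 0)
  a = 13 and 3a + 3b = 41 → (13, 0.6667)
  b = 12 and 3a + 3b = 41 → (1.667, 12)
  b = 12 and a = 0 → (0, 12)

Evaluating z = 4a - 2b at each vertex:
  (0, 0): z = 0
  (13, 0): z = 52
  (13, 0.6667): z = 50.67
  (1.667, 12): z = -17.33
  (0, 12): z = -24

The minimum is at (0, 12) with z = -24.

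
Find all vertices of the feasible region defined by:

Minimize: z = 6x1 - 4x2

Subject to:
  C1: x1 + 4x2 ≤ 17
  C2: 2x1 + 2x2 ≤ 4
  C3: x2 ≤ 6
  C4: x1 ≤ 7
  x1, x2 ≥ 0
Each vertex is the intersection of two constraint boundaries that also satisfies all remaining constraints:
  x1 = 0 and x2 = 0 → (0, 0)
  2x1 + 2x2 = 4 and x2 = 0 → (2, 0)
  2x1 + 2x2 = 4 and x1 = 0 → (0, 2)

Vertices: (0, 0), (2, 0), (0, 2)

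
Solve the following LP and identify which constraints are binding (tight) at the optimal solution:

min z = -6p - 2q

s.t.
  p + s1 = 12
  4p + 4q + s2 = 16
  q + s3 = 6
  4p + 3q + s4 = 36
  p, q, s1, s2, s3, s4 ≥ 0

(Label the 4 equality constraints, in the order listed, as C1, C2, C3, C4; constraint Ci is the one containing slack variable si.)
Optimal: p = 4, q = 0
Binding: C2, q ≥ 0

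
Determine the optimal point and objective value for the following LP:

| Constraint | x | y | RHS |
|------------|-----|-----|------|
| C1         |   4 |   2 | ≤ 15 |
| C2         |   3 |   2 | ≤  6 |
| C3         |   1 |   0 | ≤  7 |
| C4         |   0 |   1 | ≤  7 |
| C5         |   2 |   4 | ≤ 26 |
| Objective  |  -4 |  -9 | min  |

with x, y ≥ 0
Each vertex is the intersection of two constraint boundaries that also satisfies all remaining constraints:
  x = 0 and y = 0 → (0, 0)
  3x + 2y = 6 and y = 0 → (2, 0)
  3x + 2y = 6 and x = 0 → (0, 3)

Evaluating z = -4x - 9y at each vertex:
  (0, 0): z = 0
  (2, 0): z = -8
  (0, 3): z = -27

The minimum is at (0, 3) with z = -27.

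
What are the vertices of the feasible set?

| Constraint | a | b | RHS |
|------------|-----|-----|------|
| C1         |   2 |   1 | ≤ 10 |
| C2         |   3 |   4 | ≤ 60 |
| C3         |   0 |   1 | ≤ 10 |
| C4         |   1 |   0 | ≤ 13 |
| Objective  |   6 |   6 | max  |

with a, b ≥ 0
Each vertex is the intersection of two constraint boundaries that also satisfies all remaining constraints:
  a = 0 and b = 0 → (0, 0)
  2a + b = 10 and b = 0 → (5, 0)
  2a + b = 10 and b = 10 → (0, 10)

Vertices: (0, 0), (5, 0), (0, 10)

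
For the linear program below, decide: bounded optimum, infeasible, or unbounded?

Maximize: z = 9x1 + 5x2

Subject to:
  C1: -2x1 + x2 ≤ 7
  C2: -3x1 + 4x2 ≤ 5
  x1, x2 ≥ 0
Feasible point: (0, 0) satisfies every constraint, so the LP is feasible.
Direction d = (1, 0): for each constraint row a, a·d ≤ 0 —
  (-2)(1) + (1)(0) = -2 ≤ 0
  (-3)(1) + (4)(0) = -3 ≤ 0
and d ≥ 0, so (0, 0) + t·d stays feasible for every t ≥ 0. Along this ray z = 9x1 + 5x2 changes by 9 per unit t, so z → +∞.

Unbounded: there is a feasible ray along which z → +∞.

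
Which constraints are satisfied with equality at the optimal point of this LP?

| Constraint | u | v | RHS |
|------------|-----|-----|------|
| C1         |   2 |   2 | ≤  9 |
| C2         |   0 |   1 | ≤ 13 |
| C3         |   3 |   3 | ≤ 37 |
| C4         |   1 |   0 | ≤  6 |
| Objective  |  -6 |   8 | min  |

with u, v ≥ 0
Optimal: u = 4.5, v = 0
Binding: C1, v ≥ 0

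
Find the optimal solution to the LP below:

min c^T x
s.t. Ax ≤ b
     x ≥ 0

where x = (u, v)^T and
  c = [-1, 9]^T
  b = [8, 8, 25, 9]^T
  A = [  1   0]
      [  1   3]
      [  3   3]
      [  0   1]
Each vertex is the intersection of two constraint boundaries that also satisfies all remaining constraints:
  u = 0 and v = 0 → (0, 0)
  u = 8 and u + 3v = 8 → (8, 0)
  u + 3v = 8 and u = 0 → (0, 2.667)

Evaluating z = -u + 9v at each vertex:
  (0, 0): z = 0
  (8, 0): z = -8
  (0, 2.667): z = 24

The minimum is at (8, 0) with z = -8.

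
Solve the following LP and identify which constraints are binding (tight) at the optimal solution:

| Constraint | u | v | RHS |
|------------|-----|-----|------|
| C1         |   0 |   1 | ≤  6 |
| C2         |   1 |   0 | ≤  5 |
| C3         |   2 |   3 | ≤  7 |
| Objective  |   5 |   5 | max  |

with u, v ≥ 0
Optimal: u = 3.5, v = 0
Binding: C3, v ≥ 0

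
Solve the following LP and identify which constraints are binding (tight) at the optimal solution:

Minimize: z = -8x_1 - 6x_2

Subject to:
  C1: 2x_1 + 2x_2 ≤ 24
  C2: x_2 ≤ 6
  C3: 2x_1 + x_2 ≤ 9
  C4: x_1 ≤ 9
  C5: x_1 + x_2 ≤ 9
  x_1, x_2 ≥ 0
Optimal: x_1 = 1.5, x_2 = 6
Binding: C2, C3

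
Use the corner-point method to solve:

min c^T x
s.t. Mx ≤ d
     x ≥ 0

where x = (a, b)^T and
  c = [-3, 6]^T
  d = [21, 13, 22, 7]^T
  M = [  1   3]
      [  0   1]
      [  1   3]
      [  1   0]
a = 7, b = 0, z = -21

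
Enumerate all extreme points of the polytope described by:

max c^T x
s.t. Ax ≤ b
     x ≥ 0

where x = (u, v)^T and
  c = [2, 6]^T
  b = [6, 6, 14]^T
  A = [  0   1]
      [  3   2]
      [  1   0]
Each vertex is the intersection of two constraint boundaries that also satisfies all remaining constraints:
  u = 0 and v = 0 → (0, 0)
  3u + 2v = 6 and v = 0 → (2, 0)
  3u + 2v = 6 and u = 0 → (0, 3)

Vertices: (0, 0), (2, 0), (0, 3)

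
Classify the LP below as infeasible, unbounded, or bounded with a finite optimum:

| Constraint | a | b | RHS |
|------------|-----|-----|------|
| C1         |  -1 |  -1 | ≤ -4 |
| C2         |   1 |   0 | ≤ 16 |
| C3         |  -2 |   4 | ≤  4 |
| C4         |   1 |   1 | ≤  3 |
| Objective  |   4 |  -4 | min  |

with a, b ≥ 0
C4 requires a + b ≤ 3, while C1 (-a - b ≤ -4) is equivalent to a + b ≥ 4. Together they would need 4 ≤ a + b ≤ 3, which is impossible since 4 > 3. No point satisfies all constraints.

The feasible region is empty; the LP is infeasible.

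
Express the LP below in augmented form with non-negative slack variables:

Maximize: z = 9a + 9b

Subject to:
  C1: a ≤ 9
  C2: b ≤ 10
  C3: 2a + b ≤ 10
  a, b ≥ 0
max z = 9a + 9b

s.t.
  a + s1 = 9
  b + s2 = 10
  2a + b + s3 = 10
  a, b, s1, s2, s3 ≥ 0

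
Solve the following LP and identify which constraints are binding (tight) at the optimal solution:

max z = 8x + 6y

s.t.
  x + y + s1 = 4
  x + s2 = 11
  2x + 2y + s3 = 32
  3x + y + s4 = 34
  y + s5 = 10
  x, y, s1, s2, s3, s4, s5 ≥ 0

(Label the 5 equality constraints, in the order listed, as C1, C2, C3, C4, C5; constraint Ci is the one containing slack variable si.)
Optimal: x = 4, y = 0
Binding: C1, y ≥ 0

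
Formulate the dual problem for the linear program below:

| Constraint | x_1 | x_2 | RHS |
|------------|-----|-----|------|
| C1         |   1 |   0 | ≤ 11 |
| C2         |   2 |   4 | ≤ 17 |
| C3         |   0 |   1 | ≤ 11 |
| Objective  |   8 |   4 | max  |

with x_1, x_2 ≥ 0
Minimize: z = 11y1 + 17y2 + 11y3

Subject to:
  C1: -y1 - 2y2 ≤ -8
  C2: -4y2 - y3 ≤ -4
  y1, y2, y3 ≥ 0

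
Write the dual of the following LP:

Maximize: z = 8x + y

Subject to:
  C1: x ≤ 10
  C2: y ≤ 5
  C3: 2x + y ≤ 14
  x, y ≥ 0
Minimize: z = 10y1 + 5y2 + 14y3

Subject to:
  C1: -y1 - 2y3 ≤ -8
  C2: -y2 - y3 ≤ -1
  y1, y2, y3 ≥ 0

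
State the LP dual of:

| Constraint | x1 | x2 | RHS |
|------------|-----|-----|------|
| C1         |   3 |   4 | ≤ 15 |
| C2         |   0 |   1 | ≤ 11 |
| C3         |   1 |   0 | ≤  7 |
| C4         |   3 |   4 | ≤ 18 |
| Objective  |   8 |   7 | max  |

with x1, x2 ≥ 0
Minimize: z = 15y1 + 11y2 + 7y3 + 18y4

Subject to:
  C1: -3y1 - y3 - 3y4 ≤ -8
  C2: -4y1 - y2 - 4y4 ≤ -7
  y1, y2, y3, y4 ≥ 0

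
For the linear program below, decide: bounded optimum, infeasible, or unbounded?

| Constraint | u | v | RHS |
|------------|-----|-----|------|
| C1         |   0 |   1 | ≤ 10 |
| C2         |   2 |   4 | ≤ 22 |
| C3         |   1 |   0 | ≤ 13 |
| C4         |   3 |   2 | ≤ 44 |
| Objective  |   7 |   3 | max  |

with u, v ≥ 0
The point (11, 0) satisfies every constraint, so the LP is feasible; the constraints give u ≤ 13 and v ≤ 10, which with u, v ≥ 0 keep the feasible region inside a bounded box. A feasible, bounded LP attains a finite optimum at a vertex.

Evaluating z = 7u + 3v at each vertex:
  (0, 0): z = 0
  (11, 0): z = 77
  (0, 5.5): z = 16.5

The LP has an optimal solution: (11, 0) with z = 77.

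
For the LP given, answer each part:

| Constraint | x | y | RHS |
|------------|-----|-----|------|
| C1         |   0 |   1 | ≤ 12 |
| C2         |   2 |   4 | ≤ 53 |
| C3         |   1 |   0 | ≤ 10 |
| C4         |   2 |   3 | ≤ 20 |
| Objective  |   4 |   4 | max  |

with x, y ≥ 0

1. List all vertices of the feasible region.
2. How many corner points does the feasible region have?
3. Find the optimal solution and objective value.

1. (0, 0), (10, 0), (0, 6.667)
2. 3
3. x = 10, y = 0, z = 40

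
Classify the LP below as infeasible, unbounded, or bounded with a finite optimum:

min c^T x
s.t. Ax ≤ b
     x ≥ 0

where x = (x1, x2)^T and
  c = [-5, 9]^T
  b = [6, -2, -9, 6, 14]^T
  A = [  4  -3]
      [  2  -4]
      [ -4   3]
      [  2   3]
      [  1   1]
One constraint requires 4x1 - 3x2 ≤ 6, while the constraint -4x1 + 3x2 ≤ -9 is equivalent to 4x1 - 3x2 ≥ 9. Together they would need 9 ≤ 4x1 - 3x2 ≤ 6, which is impossible since 9 > 6. No point satisfies all constraints.

Infeasible — the constraint set is empty.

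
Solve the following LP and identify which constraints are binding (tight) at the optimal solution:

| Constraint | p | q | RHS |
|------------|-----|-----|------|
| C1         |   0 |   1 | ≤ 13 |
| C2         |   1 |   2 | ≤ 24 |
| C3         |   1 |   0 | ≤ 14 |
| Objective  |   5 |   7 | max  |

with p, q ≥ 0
Optimal: p = 14, q = 5
Binding: C2, C3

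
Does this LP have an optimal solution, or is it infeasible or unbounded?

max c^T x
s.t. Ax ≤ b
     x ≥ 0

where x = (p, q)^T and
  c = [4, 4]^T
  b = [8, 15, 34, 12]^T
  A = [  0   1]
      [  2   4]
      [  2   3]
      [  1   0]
The point (7.5, 0) satisfies every constraint, so the LP is feasible; the constraints give p ≤ 12 and q ≤ 8, which with p, q ≥ 0 keep the feasible region inside a bounded box. A feasible, bounded LP attains a finite optimum at a vertex.

Evaluating z = 4p + 4q at each vertex:
  (0, 0): z = 0
  (7.5, 0): z = 30
  (0, 3.75): z = 15

Feasible with finite optimum z* = 30 at (7.5, 0).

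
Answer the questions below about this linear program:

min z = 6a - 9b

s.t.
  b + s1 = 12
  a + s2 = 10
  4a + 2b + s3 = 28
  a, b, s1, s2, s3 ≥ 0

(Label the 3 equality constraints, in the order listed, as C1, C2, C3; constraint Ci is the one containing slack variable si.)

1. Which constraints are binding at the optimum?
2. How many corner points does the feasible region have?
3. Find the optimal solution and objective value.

1. C1, a ≥ 0
2. 4
3. a = 0, b = 12, z = -108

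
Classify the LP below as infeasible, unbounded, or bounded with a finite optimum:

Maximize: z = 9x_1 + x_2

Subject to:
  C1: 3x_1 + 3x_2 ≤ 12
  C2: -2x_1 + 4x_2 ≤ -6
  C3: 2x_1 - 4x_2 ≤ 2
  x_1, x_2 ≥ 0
C3 requires 2x_1 - 4x_2 ≤ 2, while C2 (-2x_1 + 4x_2 ≤ -6) is equivalent to 2x_1 - 4x_2 ≥ 6. Together they would need 6 ≤ 2x_1 - 4x_2 ≤ 2, which is impossible since 6 > 2. No point satisfies all constraints.

Infeasible: no point satisfies all constraints simultaneously.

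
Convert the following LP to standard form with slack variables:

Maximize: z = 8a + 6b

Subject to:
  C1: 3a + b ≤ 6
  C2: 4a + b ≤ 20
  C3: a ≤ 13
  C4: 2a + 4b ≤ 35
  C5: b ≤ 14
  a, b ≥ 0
max z = 8a + 6b

s.t.
  3a + b + s1 = 6
  4a + b + s2 = 20
  a + s3 = 13
  2a + 4b + s4 = 35
  b + s5 = 14
  a, b, s1, s2, s3, s4, s5 ≥ 0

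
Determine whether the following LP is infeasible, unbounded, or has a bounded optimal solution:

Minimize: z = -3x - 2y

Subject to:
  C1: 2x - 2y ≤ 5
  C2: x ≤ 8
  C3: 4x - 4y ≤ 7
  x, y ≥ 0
Feasible point: (0, 0) satisfies every constraint, so the LP is feasible.
Direction d = (0, 1): for each constraint row a, a·d ≤ 0 —
  (2)(0) + (-2)(1) = -2 ≤ 0
  (1)(0) + (0)(1) = 0 ≤ 0
  (4)(0) + (-4)(1) = -4 ≤ 0
and d ≥ 0, so (0, 0) + t·d stays feasible for every t ≥ 0. Along this ray z = -3x - 2y changes by -2 per unit t, so z → −∞.

Unbounded — the objective can decrease without bound over the feasible region.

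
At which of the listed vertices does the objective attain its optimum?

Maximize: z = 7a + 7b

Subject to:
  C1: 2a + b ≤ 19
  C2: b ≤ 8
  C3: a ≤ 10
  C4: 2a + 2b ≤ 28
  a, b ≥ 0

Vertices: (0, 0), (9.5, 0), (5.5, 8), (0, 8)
Evaluating z = 7a + 7b at each vertex:
  (0, 0): z = 0
  (9.5, 0): z = 66.5
  (5.5, 8): z = 94.5
  (0, 8): z = 56

The largest value is z = 94.5, attained at (5.5, 8).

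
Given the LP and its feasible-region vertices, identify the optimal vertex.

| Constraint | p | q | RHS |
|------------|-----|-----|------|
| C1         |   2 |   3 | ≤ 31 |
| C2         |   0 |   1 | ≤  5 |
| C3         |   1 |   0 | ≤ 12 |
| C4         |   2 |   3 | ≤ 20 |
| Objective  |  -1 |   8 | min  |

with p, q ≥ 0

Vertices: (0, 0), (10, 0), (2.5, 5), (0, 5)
(10, 0) with z = -10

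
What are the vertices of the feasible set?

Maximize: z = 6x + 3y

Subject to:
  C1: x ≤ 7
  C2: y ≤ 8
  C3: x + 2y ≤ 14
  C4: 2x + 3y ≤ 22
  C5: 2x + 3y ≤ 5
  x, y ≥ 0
Each vertex is the intersection of two constraint boundaries that also satisfies all remaining constraints:
  x = 0 and y = 0 → (0, 0)
  2x + 3y = 5 and y = 0 → (2.5, 0)
  2x + 3y = 5 and x = 0 → (0, 1.667)

Vertices: (0, 0), (2.5, 0), (0, 1.667)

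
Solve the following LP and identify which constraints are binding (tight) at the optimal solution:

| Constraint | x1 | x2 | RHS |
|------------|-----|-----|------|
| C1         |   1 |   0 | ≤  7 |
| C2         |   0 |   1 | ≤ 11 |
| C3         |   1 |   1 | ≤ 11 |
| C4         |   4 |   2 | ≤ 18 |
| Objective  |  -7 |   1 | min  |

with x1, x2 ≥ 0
Optimal: x1 = 4.5, x2 = 0
Binding: C4, x2 ≥ 0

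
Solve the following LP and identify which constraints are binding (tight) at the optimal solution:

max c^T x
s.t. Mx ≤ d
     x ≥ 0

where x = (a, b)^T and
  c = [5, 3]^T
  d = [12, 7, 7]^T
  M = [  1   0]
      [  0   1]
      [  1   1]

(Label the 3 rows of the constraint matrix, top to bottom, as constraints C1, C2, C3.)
Optimal: a = 7, b = 0
Slack at optimum:
  C1: slack = 5
  C2: slack = 7
  C3: slack = 0 (binding)
  a ≥ 0: a = 7
  b ≥ 0: b = 0 (binding)
Binding constraints: C3, b ≥ 0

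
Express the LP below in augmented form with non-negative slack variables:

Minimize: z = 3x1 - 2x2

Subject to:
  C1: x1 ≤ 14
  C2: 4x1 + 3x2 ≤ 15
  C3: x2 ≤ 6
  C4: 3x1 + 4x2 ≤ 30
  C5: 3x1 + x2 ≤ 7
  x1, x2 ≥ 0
min z = 3x1 - 2x2

s.t.
  x1 + s1 = 14
  4x1 + 3x2 + s2 = 15
  x2 + s3 = 6
  3x1 + 4x2 + s4 = 30
  3x1 + x2 + s5 = 7
  x1, x2, s1, s2, s3, s4, s5 ≥ 0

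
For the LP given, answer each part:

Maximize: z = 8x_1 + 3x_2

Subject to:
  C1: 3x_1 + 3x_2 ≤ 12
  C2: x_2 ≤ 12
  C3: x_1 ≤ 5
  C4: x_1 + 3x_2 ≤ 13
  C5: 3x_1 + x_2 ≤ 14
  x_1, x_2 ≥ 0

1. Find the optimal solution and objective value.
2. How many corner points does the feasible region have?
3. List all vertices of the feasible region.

1. x_1 = 4, x_2 = 0, z = 32
2. 3
3. (0, 0), (4, 0), (0, 4)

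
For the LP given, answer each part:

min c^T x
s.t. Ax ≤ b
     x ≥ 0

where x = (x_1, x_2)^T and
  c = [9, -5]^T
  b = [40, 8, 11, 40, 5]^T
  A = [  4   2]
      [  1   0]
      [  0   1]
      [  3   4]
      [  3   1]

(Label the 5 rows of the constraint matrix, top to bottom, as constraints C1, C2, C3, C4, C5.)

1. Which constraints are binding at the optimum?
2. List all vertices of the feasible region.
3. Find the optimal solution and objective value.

1. C5, x_1 ≥ 0
2. (0, 0), (1.667, 0), (0, 5)
3. x_1 = 0, x_2 = 5, z = -25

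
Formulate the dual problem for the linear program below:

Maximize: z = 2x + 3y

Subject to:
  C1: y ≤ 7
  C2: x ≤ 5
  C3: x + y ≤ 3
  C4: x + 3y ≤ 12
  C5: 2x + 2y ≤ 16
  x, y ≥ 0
Minimize: z = 7y1 + 5y2 + 3y3 + 12y4 + 16y5

Subject to:
  C1: -y2 - y3 - y4 - 2y5 ≤ -2
  C2: -y1 - y3 - 3y4 - 2y5 ≤ -3
  y1, y2, y3, y4, y5 ≥ 0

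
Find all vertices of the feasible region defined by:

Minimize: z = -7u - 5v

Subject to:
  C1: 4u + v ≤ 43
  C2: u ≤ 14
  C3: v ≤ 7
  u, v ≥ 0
Each vertex is the intersection of two constraint boundaries that also satisfies all remaining constraints:
  u = 0 and v = 0 → (0, 0)
  4u + v = 43 and v = 0 → (10.75, 0)
  4u + v = 43 and v = 7 → (9, 7)
  v = 7 and u = 0 → (0, 7)

Vertices: (0, 0), (10.75, 0), (9, 7), (0, 7)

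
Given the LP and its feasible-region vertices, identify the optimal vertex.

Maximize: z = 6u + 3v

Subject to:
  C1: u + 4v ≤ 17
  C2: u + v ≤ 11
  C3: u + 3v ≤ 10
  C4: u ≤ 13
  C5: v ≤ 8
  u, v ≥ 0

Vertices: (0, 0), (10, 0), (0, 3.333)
(10, 0) with z = 60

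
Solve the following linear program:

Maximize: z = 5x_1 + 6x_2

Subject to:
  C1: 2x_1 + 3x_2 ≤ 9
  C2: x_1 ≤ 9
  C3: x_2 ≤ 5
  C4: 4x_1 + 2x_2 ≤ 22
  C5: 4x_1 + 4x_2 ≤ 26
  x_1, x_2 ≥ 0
Each vertex is the intersection of two constraint boundaries that also satisfies all remaining constraints:
  x_1 = 0 and x_2 = 0 → (0, 0)
  2x_1 + 3x_2 = 9 and x_2 = 0 → (4.5, 0)
  2x_1 + 3x_2 = 9 and x_1 = 0 → (0, 3)

Evaluating z = 5x_1 + 6x_2 at each vertex:
  (0, 0): z = 0
  (4.5, 0): z = 22.5
  (0, 3): z = 18

The maximum is at (4.5, 0) with z = 22.5.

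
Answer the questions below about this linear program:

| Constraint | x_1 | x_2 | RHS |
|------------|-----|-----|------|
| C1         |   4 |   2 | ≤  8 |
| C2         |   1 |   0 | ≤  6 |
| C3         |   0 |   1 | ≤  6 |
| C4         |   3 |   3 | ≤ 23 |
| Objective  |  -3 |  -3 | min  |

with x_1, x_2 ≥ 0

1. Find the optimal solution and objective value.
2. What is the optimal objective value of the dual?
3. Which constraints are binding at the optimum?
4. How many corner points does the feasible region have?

1. x_1 = 0, x_2 = 4, z = -12
2. -12 (by strong duality, equal to the primal optimum)
3. C1, x_1 ≥ 0
4. 3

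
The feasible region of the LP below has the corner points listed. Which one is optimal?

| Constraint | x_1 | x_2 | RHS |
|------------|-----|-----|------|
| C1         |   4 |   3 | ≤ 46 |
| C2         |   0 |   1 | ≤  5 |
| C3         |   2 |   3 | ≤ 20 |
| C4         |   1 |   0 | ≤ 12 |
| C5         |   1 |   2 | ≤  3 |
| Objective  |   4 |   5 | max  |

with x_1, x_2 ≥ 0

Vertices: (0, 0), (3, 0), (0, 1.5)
Evaluating z = 4x_1 + 5x_2 at each vertex:
  (0, 0): z = 0
  (3, 0): z = 12
  (0, 1.5): z = 7.5

The largest value is z = 12, attained at (3, 0).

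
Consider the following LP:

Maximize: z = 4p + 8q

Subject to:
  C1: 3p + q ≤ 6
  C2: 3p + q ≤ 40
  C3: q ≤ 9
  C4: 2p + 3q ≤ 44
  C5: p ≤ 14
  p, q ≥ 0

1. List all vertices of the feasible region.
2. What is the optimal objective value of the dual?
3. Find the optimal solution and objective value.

1. (0, 0), (2, 0), (0, 6)
2. 48 (by strong duality, equal to the primal optimum)
3. p = 0, q = 6, z = 48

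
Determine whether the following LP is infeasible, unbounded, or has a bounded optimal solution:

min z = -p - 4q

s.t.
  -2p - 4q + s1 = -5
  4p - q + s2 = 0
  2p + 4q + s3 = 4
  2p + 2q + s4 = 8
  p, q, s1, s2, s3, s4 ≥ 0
The row 2p + 4q + s3 = 4 with s3 ≥ 0 requires 2p + 4q ≤ 4, while the row -2p - 4q + s1 = -5 with s1 ≥ 0 is equivalent to 2p + 4q ≥ 5. Together they would need 5 ≤ 2p + 4q ≤ 4, which is impossible since 5 > 4. No point satisfies all constraints.

Infeasible — the constraint set is empty.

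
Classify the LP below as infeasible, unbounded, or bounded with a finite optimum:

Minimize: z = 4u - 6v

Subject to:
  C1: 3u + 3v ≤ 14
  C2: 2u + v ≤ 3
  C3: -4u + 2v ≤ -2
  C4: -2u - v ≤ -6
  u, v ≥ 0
C2 requires 2u + v ≤ 3, while C4 (-2u - v ≤ -6) is equivalent to 2u + v ≥ 6. Together they would need 6 ≤ 2u + v ≤ 3, which is impossible since 6 > 3. No point satisfies all constraints.

The feasible region is empty; the LP is infeasible.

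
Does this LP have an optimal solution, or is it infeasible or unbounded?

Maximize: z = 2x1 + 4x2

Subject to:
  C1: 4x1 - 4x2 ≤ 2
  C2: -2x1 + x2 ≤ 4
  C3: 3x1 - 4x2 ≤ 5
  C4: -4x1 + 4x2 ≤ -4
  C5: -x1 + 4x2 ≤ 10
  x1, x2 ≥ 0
C1 requires 4x1 - 4x2 ≤ 2, while C4 (-4x1 + 4x2 ≤ -4) is equivalent to 4x1 - 4x2 ≥ 4. Together they would need 4 ≤ 4x1 - 4x2 ≤ 2, which is impossible since 4 > 2. No point satisfies all constraints.

The feasible region is empty; the LP is infeasible.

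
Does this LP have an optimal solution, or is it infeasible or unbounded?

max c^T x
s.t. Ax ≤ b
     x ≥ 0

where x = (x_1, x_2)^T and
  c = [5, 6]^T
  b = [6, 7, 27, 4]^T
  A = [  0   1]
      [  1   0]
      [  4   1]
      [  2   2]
The point (0, 2) satisfies every constraint, so the LP is feasible; the constraints give x_1 ≤ 7 and x_2 ≤ 6, which with x_1, x_2 ≥ 0 keep the feasible region inside a bounded box. A feasible, bounded LP attains a finite optimum at a vertex.

Feasible with finite optimum z* = 12 at (0, 2).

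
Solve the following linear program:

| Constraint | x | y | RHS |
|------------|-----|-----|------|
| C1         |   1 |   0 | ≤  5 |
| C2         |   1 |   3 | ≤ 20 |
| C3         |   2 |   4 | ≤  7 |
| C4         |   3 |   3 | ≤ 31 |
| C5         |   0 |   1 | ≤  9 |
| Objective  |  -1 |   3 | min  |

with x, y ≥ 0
Each vertex is the intersection of two constraint boundaries that also satisfies all remaining constraints:
  x = 0 and y = 0 → (0, 0)
  2x + 4y = 7 and y = 0 → (3.5, 0)
  2x + 4y = 7 and x = 0 → (0, 1.75)

Evaluating z = -x + 3y at each vertex:
  (0, 0): z = 0
  (3.5, 0): z = -3.5
  (0, 1.75): z = 5.25

The minimum is at (3.5, 0) with z = -3.5.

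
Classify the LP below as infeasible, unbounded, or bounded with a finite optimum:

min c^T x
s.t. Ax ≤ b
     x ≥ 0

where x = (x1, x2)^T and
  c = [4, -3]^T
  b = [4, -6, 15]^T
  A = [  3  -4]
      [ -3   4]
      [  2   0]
One constraint requires 3x1 - 4x2 ≤ 4, while the constraint -3x1 + 4x2 ≤ -6 is equivalent to 3x1 - 4x2 ≥ 6. Together they would need 6 ≤ 3x1 - 4x2 ≤ 4, which is impossible since 6 > 4. No point satisfies all constraints.

Infeasible: no point satisfies all constraints simultaneously.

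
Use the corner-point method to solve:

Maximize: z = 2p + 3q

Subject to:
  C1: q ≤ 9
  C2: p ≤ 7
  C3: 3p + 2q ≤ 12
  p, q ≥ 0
Each vertex is the intersection of two constraint boundaries that also satisfies all remaining constraints:
  p = 0 and q = 0 → (0, 0)
  3p + 2q = 12 and q = 0 → (4, 0)
  3p + 2q = 12 and p = 0 → (0, 6)

Evaluating z = 2p + 3q at each vertex:
  (0, 0): z = 0
  (4, 0): z = 8
  (0, 6): z = 18

The maximum is at (0, 6) with z = 18.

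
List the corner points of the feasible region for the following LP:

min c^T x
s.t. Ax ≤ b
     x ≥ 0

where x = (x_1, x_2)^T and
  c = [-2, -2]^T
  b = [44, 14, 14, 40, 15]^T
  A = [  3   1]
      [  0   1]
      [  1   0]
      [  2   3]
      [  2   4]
Each vertex is the intersection of two constraint boundaries that also satisfies all remaining constraints:
  x_1 = 0 and x_2 = 0 → (0, 0)
  2x_1 + 4x_2 = 15 and x_2 = 0 → (7.5, 0)
  2x_1 + 4x_2 = 15 and x_1 = 0 → (0, 3.75)

Vertices: (0, 0), (7.5, 0), (0, 3.75)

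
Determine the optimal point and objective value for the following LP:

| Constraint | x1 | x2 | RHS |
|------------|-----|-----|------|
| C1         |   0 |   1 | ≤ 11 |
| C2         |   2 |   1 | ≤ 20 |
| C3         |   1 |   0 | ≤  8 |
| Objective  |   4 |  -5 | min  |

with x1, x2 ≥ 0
Each vertex is the intersection of two constraint boundaries that also satisfies all remaining constraints:
  x1 = 0 and x2 = 0 → (0, 0)
  x1 = 8 and x2 = 0 → (8, 0)
  2x1 + x2 = 20 and x1 = 8 → (8, 4)
  x2 = 11 and 2x1 + x2 = 20 → (4.5, 11)
  x2 = 11 and x1 = 0 → (0, 11)

Evaluating z = 4x1 - 5x2 at each vertex:
  (0, 0): z = 0
  (8, 0): z = 32
  (8, 4): z = 12
  (4.5, 11): z = -37
  (0, 11): z = -55

The minimum is at (0, 11) with z = -55.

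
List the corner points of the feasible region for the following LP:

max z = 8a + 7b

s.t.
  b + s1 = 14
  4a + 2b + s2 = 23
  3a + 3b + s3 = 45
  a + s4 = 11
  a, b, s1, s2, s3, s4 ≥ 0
Each vertex is the intersection of two constraint boundaries that also satisfies all remaining constraints:
  a = 0 and b = 0 → (0, 0)
  4a + 2b = 23 and b = 0 → (5.75, 0)
  4a + 2b = 23 and a = 0 → (0, 11.5)

Vertices: (0, 0), (5.75, 0), (0, 11.5)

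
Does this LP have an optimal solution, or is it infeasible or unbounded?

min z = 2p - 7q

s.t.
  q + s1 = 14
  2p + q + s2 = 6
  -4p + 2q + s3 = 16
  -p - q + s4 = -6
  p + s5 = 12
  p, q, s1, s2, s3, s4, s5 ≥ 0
The point (0, 6) satisfies every constraint, so the LP is feasible; the constraints give p ≤ 12 and q ≤ 14, which with p, q ≥ 0 keep the feasible region inside a bounded box. A feasible, bounded LP attains a finite optimum at a vertex.

The LP has an optimal solution: (0, 6) with z = -42.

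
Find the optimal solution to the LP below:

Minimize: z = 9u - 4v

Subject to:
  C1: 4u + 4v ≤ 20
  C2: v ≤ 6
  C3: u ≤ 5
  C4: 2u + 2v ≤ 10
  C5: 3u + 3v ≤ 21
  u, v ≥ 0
u = 0, v = 5, z = -20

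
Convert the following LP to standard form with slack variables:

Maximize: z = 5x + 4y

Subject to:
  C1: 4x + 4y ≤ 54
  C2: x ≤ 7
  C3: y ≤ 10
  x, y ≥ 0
max z = 5x + 4y

s.t.
  4x + 4y + s1 = 54
  x + s2 = 7
  y + s3 = 10
  x, y, s1, s2, s3 ≥ 0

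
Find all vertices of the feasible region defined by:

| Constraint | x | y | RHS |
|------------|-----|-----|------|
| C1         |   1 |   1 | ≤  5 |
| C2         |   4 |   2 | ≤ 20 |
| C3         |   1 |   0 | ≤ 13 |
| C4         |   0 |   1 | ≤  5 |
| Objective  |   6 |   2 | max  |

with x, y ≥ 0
Each vertex is the intersection of two constraint boundaries that also satisfies all remaining constraints:
  x = 0 and y = 0 → (0, 0)
  x + y = 5 and 4x + 2y = 20 → (5, 0)
  x + y = 5 and y = 5 → (0, 5)

Vertices: (0, 0), (5, 0), (0, 5)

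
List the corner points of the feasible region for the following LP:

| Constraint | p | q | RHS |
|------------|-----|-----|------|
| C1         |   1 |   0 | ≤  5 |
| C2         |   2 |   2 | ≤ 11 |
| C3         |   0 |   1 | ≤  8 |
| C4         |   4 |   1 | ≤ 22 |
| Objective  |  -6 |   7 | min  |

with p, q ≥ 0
Each vertex is the intersection of two constraint boundaries that also satisfies all remaining constraints:
  p = 0 and q = 0 → (0, 0)
  p = 5 and q = 0 → (5, 0)
  p = 5 and 2p + 2q = 11 → (5, 0.5)
  2p + 2q = 11 and p = 0 → (0, 5.5)

Vertices: (0, 0), (5, 0), (5, 0.5), (0, 5.5)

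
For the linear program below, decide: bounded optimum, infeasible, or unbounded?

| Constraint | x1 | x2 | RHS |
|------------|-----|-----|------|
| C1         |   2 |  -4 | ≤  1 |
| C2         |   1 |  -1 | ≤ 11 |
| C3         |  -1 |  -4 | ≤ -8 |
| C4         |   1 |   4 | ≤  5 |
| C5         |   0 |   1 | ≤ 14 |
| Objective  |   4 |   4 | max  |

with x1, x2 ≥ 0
C4 requires x1 + 4x2 ≤ 5, while C3 (-x1 - 4x2 ≤ -8) is equivalent to x1 + 4x2 ≥ 8. Together they would need 8 ≤ x1 + 4x2 ≤ 5, which is impossible since 8 > 5. No point satisfies all constraints.

Infeasible: no point satisfies all constraints simultaneously.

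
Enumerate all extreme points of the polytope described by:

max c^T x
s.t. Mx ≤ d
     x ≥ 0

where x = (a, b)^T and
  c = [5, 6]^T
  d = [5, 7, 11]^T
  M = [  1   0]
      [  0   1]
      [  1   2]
Each vertex is the intersection of two constraint boundaries that also satisfies all remaining constraints:
  a = 0 and b = 0 → (0, 0)
  a = 5 and b = 0 → (5, 0)
  a = 5 and a + 2b = 11 → (5, 3)
  a + 2b = 11 and a = 0 → (0, 5.5)

Vertices: (0, 0), (5, 0), (5, 3), (0, 5.5)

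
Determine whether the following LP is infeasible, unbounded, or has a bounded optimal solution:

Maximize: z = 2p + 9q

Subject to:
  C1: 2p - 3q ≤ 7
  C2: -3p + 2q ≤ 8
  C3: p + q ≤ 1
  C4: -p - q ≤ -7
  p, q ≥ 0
C3 requires p + q ≤ 1, while C4 (-p - q ≤ -7) is equivalent to p + q ≥ 7. Together they would need 7 ≤ p + q ≤ 1, which is impossible since 7 > 1. No point satisfies all constraints.

The feasible region is empty; the LP is infeasible.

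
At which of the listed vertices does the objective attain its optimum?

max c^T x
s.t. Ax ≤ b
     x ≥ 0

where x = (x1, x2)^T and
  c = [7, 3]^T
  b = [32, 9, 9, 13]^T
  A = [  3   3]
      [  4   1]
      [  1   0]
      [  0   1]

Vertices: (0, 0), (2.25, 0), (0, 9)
Evaluating z = 7x1 + 3x2 at each vertex:
  (0, 0): z = 0
  (2.25, 0): z = 15.75
  (0, 9): z = 27

The largest value is z = 27, attained at (0, 9).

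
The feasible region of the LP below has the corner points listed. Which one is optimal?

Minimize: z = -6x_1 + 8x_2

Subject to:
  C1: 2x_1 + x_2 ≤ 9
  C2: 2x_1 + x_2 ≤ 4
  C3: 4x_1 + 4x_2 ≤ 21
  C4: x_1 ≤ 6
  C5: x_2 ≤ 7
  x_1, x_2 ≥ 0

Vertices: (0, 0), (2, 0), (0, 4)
Evaluating z = -6x_1 + 8x_2 at each vertex:
  (0, 0): z = 0
  (2, 0): z = -12
  (0, 4): z = 32

The smallest value is z = -12, attained at (2, 0).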